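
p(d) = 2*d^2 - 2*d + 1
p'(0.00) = -2.00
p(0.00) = 1.00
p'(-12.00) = -50.00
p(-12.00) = 313.00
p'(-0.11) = -2.44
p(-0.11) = 1.24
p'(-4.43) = -19.72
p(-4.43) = 49.11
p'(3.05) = 10.20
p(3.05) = 13.50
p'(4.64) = 16.56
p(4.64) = 34.78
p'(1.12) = 2.48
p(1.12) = 1.27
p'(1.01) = 2.04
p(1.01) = 1.02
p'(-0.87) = -5.48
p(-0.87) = 4.25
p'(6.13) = 22.52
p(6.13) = 63.89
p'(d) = 4*d - 2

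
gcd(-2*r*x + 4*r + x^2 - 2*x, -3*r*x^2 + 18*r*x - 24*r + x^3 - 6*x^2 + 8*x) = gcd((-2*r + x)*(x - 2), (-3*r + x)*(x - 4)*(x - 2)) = x - 2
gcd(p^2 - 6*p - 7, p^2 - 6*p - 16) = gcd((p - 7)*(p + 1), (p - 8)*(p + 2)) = 1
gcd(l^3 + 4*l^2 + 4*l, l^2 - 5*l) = l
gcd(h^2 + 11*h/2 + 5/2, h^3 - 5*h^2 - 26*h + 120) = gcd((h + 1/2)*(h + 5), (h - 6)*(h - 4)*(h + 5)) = h + 5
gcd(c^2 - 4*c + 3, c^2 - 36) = 1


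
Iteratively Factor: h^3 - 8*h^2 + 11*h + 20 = (h + 1)*(h^2 - 9*h + 20) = (h - 5)*(h + 1)*(h - 4)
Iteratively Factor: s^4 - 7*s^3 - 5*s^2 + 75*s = (s - 5)*(s^3 - 2*s^2 - 15*s) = (s - 5)*(s + 3)*(s^2 - 5*s) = (s - 5)^2*(s + 3)*(s)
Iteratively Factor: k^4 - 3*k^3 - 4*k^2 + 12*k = (k)*(k^3 - 3*k^2 - 4*k + 12) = k*(k - 3)*(k^2 - 4) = k*(k - 3)*(k + 2)*(k - 2)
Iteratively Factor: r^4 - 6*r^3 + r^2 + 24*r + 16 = (r - 4)*(r^3 - 2*r^2 - 7*r - 4) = (r - 4)*(r + 1)*(r^2 - 3*r - 4) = (r - 4)^2*(r + 1)*(r + 1)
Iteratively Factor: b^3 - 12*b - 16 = (b + 2)*(b^2 - 2*b - 8) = (b + 2)^2*(b - 4)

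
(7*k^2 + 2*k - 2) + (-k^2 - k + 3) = 6*k^2 + k + 1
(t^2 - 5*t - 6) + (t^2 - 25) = 2*t^2 - 5*t - 31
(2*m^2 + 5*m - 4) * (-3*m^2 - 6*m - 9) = -6*m^4 - 27*m^3 - 36*m^2 - 21*m + 36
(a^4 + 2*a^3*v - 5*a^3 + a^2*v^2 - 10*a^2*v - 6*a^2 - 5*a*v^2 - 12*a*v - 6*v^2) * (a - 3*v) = a^5 - a^4*v - 5*a^4 - 5*a^3*v^2 + 5*a^3*v - 6*a^3 - 3*a^2*v^3 + 25*a^2*v^2 + 6*a^2*v + 15*a*v^3 + 30*a*v^2 + 18*v^3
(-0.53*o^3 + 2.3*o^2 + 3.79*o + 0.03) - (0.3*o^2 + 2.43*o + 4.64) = -0.53*o^3 + 2.0*o^2 + 1.36*o - 4.61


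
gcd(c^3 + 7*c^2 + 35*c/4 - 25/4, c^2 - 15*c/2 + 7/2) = c - 1/2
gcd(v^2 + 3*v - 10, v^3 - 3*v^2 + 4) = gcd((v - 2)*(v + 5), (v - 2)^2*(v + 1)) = v - 2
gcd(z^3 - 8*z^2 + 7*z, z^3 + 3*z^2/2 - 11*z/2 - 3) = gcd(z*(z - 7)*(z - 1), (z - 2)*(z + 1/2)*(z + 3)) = 1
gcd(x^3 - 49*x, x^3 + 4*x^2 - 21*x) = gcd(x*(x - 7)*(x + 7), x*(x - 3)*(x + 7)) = x^2 + 7*x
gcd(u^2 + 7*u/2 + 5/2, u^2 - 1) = u + 1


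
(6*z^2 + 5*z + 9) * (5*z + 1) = 30*z^3 + 31*z^2 + 50*z + 9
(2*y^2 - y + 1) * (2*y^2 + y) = 4*y^4 + y^2 + y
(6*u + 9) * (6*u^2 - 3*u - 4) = 36*u^3 + 36*u^2 - 51*u - 36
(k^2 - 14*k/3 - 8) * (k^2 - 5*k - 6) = k^4 - 29*k^3/3 + 28*k^2/3 + 68*k + 48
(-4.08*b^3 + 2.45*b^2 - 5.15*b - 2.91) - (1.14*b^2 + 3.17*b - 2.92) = -4.08*b^3 + 1.31*b^2 - 8.32*b + 0.00999999999999979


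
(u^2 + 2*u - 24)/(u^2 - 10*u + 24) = (u + 6)/(u - 6)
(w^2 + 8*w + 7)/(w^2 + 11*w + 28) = (w + 1)/(w + 4)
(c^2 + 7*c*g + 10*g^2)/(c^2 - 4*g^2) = (c + 5*g)/(c - 2*g)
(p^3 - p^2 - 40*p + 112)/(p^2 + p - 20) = (p^2 + 3*p - 28)/(p + 5)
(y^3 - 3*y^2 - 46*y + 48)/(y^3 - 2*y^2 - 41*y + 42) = (y - 8)/(y - 7)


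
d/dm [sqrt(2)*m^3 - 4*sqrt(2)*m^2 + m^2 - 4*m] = 3*sqrt(2)*m^2 - 8*sqrt(2)*m + 2*m - 4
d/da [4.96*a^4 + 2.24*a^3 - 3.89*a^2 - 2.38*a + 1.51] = 19.84*a^3 + 6.72*a^2 - 7.78*a - 2.38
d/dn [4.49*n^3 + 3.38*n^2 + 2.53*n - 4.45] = 13.47*n^2 + 6.76*n + 2.53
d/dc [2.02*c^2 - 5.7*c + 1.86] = 4.04*c - 5.7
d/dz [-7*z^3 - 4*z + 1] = -21*z^2 - 4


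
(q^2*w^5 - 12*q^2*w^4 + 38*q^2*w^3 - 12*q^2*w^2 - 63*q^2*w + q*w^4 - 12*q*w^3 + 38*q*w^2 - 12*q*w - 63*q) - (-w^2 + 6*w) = q^2*w^5 - 12*q^2*w^4 + 38*q^2*w^3 - 12*q^2*w^2 - 63*q^2*w + q*w^4 - 12*q*w^3 + 38*q*w^2 - 12*q*w - 63*q + w^2 - 6*w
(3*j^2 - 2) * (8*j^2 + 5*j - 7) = 24*j^4 + 15*j^3 - 37*j^2 - 10*j + 14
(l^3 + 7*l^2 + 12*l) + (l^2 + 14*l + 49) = l^3 + 8*l^2 + 26*l + 49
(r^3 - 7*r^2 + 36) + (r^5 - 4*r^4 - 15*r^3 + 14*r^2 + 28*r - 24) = r^5 - 4*r^4 - 14*r^3 + 7*r^2 + 28*r + 12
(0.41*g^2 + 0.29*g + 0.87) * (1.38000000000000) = 0.5658*g^2 + 0.4002*g + 1.2006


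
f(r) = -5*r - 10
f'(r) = -5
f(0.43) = -12.15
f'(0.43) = -5.00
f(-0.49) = -7.55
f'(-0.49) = -5.00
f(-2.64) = 3.20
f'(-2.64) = -5.00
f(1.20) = -16.00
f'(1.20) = -5.00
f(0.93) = -14.65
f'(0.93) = -5.00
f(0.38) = -11.90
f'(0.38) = -5.00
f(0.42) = -12.10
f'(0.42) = -5.00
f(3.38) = -26.90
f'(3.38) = -5.00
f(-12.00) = 50.00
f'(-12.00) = -5.00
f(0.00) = -10.00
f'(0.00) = -5.00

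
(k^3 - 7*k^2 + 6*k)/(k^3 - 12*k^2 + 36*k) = (k - 1)/(k - 6)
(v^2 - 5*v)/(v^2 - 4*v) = (v - 5)/(v - 4)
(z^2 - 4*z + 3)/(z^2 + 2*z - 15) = (z - 1)/(z + 5)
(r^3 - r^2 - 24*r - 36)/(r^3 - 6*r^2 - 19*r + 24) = (r^2 - 4*r - 12)/(r^2 - 9*r + 8)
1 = 1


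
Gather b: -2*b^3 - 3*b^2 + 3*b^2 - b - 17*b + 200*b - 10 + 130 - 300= -2*b^3 + 182*b - 180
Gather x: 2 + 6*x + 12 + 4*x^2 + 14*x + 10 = 4*x^2 + 20*x + 24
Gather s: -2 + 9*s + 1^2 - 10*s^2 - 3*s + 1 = -10*s^2 + 6*s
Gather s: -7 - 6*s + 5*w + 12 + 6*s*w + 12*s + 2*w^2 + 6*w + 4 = s*(6*w + 6) + 2*w^2 + 11*w + 9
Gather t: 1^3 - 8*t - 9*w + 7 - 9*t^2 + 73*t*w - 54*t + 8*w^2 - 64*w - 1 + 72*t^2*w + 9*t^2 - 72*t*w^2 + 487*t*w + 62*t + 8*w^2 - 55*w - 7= 72*t^2*w + t*(-72*w^2 + 560*w) + 16*w^2 - 128*w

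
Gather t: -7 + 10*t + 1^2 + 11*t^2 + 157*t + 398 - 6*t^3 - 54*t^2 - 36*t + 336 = -6*t^3 - 43*t^2 + 131*t + 728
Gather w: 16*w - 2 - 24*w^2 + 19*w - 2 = -24*w^2 + 35*w - 4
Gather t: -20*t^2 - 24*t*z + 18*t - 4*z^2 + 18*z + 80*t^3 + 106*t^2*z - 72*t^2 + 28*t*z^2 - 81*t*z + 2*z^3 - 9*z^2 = 80*t^3 + t^2*(106*z - 92) + t*(28*z^2 - 105*z + 18) + 2*z^3 - 13*z^2 + 18*z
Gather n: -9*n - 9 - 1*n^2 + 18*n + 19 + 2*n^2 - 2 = n^2 + 9*n + 8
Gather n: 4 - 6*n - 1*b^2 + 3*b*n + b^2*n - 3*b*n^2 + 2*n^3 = -b^2 - 3*b*n^2 + 2*n^3 + n*(b^2 + 3*b - 6) + 4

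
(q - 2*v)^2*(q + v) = q^3 - 3*q^2*v + 4*v^3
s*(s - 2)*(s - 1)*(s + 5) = s^4 + 2*s^3 - 13*s^2 + 10*s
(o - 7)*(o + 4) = o^2 - 3*o - 28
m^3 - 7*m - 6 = (m - 3)*(m + 1)*(m + 2)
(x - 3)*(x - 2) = x^2 - 5*x + 6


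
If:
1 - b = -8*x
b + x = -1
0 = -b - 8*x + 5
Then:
No Solution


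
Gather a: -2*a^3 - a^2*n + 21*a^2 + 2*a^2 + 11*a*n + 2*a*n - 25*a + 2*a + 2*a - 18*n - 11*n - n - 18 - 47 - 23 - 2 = -2*a^3 + a^2*(23 - n) + a*(13*n - 21) - 30*n - 90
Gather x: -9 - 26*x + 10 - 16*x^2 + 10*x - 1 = -16*x^2 - 16*x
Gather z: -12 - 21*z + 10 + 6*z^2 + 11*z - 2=6*z^2 - 10*z - 4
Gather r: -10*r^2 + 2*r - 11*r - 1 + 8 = -10*r^2 - 9*r + 7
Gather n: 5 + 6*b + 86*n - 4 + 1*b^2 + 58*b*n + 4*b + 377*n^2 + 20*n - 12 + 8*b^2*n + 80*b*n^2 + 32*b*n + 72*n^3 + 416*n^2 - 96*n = b^2 + 10*b + 72*n^3 + n^2*(80*b + 793) + n*(8*b^2 + 90*b + 10) - 11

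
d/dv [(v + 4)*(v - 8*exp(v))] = v - (v + 4)*(8*exp(v) - 1) - 8*exp(v)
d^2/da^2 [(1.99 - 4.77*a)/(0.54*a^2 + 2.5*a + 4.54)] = (-(1.08*a + 2.5)*(2.16*a + 5.0)*(4.77*a - 1.99) + (15.4548*a + 21.7008)*(0.54*a^2 + 2.5*a + 4.54))/(0.54*a^2 + 2.5*a + 4.54)^3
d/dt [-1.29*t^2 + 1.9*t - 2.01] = 1.9 - 2.58*t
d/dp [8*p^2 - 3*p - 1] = 16*p - 3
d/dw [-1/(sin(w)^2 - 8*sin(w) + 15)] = 2*(sin(w) - 4)*cos(w)/(sin(w)^2 - 8*sin(w) + 15)^2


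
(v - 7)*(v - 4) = v^2 - 11*v + 28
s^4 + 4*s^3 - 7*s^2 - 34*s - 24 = (s - 3)*(s + 1)*(s + 2)*(s + 4)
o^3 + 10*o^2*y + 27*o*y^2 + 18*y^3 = (o + y)*(o + 3*y)*(o + 6*y)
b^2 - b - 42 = (b - 7)*(b + 6)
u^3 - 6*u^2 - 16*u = u*(u - 8)*(u + 2)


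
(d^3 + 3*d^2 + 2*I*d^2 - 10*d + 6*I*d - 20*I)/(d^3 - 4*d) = (d^2 + d*(5 + 2*I) + 10*I)/(d*(d + 2))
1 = 1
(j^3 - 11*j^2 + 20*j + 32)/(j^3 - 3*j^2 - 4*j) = (j - 8)/j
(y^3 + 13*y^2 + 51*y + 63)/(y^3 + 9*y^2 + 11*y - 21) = (y + 3)/(y - 1)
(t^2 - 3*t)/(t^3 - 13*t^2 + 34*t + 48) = t*(t - 3)/(t^3 - 13*t^2 + 34*t + 48)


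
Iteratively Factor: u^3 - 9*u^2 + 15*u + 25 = (u - 5)*(u^2 - 4*u - 5) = (u - 5)*(u + 1)*(u - 5)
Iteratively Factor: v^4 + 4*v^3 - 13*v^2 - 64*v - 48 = (v + 3)*(v^3 + v^2 - 16*v - 16) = (v + 3)*(v + 4)*(v^2 - 3*v - 4) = (v + 1)*(v + 3)*(v + 4)*(v - 4)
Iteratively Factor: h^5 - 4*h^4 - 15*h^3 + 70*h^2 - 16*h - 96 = (h - 3)*(h^4 - h^3 - 18*h^2 + 16*h + 32) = (h - 3)*(h - 2)*(h^3 + h^2 - 16*h - 16) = (h - 4)*(h - 3)*(h - 2)*(h^2 + 5*h + 4) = (h - 4)*(h - 3)*(h - 2)*(h + 4)*(h + 1)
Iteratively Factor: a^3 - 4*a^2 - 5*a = (a)*(a^2 - 4*a - 5) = a*(a - 5)*(a + 1)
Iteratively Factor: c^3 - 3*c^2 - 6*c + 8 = (c - 1)*(c^2 - 2*c - 8) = (c - 1)*(c + 2)*(c - 4)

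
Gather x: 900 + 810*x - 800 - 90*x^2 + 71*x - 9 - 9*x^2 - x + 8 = -99*x^2 + 880*x + 99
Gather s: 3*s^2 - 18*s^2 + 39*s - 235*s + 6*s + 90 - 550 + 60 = -15*s^2 - 190*s - 400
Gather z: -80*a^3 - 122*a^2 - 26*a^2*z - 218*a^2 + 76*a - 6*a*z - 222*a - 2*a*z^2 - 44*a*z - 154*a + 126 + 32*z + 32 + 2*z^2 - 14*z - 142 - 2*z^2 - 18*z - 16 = -80*a^3 - 340*a^2 - 2*a*z^2 - 300*a + z*(-26*a^2 - 50*a)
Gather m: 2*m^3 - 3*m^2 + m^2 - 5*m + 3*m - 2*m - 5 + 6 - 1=2*m^3 - 2*m^2 - 4*m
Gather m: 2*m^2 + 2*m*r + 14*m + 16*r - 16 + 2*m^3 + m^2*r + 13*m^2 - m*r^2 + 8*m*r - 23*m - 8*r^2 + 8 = 2*m^3 + m^2*(r + 15) + m*(-r^2 + 10*r - 9) - 8*r^2 + 16*r - 8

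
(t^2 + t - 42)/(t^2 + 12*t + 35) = (t - 6)/(t + 5)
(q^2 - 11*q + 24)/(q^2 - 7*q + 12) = (q - 8)/(q - 4)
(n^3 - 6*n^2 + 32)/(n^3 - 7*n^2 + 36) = (n^2 - 8*n + 16)/(n^2 - 9*n + 18)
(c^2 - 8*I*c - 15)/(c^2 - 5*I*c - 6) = (c - 5*I)/(c - 2*I)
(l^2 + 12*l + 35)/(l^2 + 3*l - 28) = (l + 5)/(l - 4)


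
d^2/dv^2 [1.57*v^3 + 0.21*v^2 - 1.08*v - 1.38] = 9.42*v + 0.42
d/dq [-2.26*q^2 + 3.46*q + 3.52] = 3.46 - 4.52*q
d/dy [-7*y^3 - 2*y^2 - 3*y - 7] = -21*y^2 - 4*y - 3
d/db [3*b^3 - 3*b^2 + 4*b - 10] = 9*b^2 - 6*b + 4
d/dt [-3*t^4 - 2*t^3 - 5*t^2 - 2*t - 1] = -12*t^3 - 6*t^2 - 10*t - 2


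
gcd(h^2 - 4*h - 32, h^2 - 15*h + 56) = h - 8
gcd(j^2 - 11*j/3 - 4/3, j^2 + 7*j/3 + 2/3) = j + 1/3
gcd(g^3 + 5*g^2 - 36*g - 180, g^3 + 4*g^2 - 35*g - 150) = g^2 - g - 30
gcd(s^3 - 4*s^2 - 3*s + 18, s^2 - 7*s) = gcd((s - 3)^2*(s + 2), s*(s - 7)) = 1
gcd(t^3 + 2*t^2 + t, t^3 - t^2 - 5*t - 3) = t^2 + 2*t + 1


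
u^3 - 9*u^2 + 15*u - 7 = (u - 7)*(u - 1)^2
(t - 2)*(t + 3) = t^2 + t - 6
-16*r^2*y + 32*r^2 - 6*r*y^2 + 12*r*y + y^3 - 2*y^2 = (-8*r + y)*(2*r + y)*(y - 2)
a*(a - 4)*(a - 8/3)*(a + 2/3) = a^4 - 6*a^3 + 56*a^2/9 + 64*a/9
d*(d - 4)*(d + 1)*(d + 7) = d^4 + 4*d^3 - 25*d^2 - 28*d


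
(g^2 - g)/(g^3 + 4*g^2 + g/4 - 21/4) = 4*g/(4*g^2 + 20*g + 21)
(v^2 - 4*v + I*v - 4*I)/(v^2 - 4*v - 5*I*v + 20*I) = (v + I)/(v - 5*I)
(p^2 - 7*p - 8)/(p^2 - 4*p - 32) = (p + 1)/(p + 4)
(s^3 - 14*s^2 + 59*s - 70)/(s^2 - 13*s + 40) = (s^2 - 9*s + 14)/(s - 8)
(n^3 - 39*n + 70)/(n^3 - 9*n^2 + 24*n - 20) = (n + 7)/(n - 2)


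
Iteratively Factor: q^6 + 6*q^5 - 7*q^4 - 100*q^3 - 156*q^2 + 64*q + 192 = (q - 4)*(q^5 + 10*q^4 + 33*q^3 + 32*q^2 - 28*q - 48) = (q - 4)*(q + 2)*(q^4 + 8*q^3 + 17*q^2 - 2*q - 24) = (q - 4)*(q - 1)*(q + 2)*(q^3 + 9*q^2 + 26*q + 24) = (q - 4)*(q - 1)*(q + 2)*(q + 3)*(q^2 + 6*q + 8) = (q - 4)*(q - 1)*(q + 2)^2*(q + 3)*(q + 4)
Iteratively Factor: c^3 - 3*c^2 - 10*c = (c + 2)*(c^2 - 5*c) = (c - 5)*(c + 2)*(c)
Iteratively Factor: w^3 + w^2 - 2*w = (w - 1)*(w^2 + 2*w) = w*(w - 1)*(w + 2)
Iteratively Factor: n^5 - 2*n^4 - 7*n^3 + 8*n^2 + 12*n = (n + 2)*(n^4 - 4*n^3 + n^2 + 6*n) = (n + 1)*(n + 2)*(n^3 - 5*n^2 + 6*n) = n*(n + 1)*(n + 2)*(n^2 - 5*n + 6) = n*(n - 2)*(n + 1)*(n + 2)*(n - 3)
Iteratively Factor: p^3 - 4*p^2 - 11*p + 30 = (p - 2)*(p^2 - 2*p - 15) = (p - 2)*(p + 3)*(p - 5)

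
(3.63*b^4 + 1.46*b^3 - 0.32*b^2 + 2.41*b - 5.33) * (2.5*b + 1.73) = 9.075*b^5 + 9.9299*b^4 + 1.7258*b^3 + 5.4714*b^2 - 9.1557*b - 9.2209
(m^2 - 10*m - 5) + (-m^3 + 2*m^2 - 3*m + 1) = -m^3 + 3*m^2 - 13*m - 4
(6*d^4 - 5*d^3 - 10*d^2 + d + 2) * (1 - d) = -6*d^5 + 11*d^4 + 5*d^3 - 11*d^2 - d + 2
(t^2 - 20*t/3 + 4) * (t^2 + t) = t^4 - 17*t^3/3 - 8*t^2/3 + 4*t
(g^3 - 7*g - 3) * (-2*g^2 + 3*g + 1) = -2*g^5 + 3*g^4 + 15*g^3 - 15*g^2 - 16*g - 3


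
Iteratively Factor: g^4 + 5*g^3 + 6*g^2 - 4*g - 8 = (g + 2)*(g^3 + 3*g^2 - 4) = (g + 2)^2*(g^2 + g - 2) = (g - 1)*(g + 2)^2*(g + 2)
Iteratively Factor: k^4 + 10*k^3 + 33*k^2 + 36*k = (k)*(k^3 + 10*k^2 + 33*k + 36) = k*(k + 4)*(k^2 + 6*k + 9) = k*(k + 3)*(k + 4)*(k + 3)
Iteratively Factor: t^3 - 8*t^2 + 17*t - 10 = (t - 5)*(t^2 - 3*t + 2) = (t - 5)*(t - 1)*(t - 2)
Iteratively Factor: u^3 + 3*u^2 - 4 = (u - 1)*(u^2 + 4*u + 4) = (u - 1)*(u + 2)*(u + 2)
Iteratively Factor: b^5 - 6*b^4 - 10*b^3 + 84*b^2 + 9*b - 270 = (b + 3)*(b^4 - 9*b^3 + 17*b^2 + 33*b - 90) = (b - 3)*(b + 3)*(b^3 - 6*b^2 - b + 30) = (b - 3)^2*(b + 3)*(b^2 - 3*b - 10) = (b - 3)^2*(b + 2)*(b + 3)*(b - 5)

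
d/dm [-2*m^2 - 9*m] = -4*m - 9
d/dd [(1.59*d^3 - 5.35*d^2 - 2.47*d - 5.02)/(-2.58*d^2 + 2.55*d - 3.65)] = (-4.1022*d^4 + 8.109*d^3 - 37.4256*d^2 + 13.1518*d + 21.8165)/(6.6564*d^4 - 13.158*d^3 + 25.3365*d^2 - 18.615*d + 13.3225)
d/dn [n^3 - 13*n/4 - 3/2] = 3*n^2 - 13/4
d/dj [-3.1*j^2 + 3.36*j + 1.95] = 3.36 - 6.2*j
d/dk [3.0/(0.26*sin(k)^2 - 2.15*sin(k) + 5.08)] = (6.45 - 1.56*sin(k))*cos(k)/(0.26*sin(k)^2 - 2.15*sin(k) + 5.08)^2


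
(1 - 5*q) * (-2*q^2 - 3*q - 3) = 10*q^3 + 13*q^2 + 12*q - 3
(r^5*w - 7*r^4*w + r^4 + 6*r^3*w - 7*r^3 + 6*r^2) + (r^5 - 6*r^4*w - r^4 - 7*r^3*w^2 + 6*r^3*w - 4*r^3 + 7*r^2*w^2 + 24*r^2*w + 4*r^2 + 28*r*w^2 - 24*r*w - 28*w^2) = r^5*w + r^5 - 13*r^4*w - 7*r^3*w^2 + 12*r^3*w - 11*r^3 + 7*r^2*w^2 + 24*r^2*w + 10*r^2 + 28*r*w^2 - 24*r*w - 28*w^2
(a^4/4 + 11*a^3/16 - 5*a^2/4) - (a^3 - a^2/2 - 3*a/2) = a^4/4 - 5*a^3/16 - 3*a^2/4 + 3*a/2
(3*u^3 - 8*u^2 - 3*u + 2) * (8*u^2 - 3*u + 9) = 24*u^5 - 73*u^4 + 27*u^3 - 47*u^2 - 33*u + 18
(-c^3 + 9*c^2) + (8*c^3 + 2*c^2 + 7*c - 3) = 7*c^3 + 11*c^2 + 7*c - 3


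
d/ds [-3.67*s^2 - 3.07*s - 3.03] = -7.34*s - 3.07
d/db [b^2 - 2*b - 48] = 2*b - 2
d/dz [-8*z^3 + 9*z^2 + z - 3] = -24*z^2 + 18*z + 1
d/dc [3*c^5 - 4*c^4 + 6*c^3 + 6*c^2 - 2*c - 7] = 15*c^4 - 16*c^3 + 18*c^2 + 12*c - 2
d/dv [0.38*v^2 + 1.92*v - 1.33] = 0.76*v + 1.92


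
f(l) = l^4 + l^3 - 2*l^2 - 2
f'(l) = 4*l^3 + 3*l^2 - 4*l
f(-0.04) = -2.00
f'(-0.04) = 0.16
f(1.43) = 1.02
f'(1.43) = 12.11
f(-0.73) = -3.17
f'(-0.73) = 2.96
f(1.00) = -2.00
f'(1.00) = 3.00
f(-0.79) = -3.35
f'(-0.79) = 3.06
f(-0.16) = -2.05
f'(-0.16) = 0.70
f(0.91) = -2.22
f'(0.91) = 1.86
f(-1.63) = -4.59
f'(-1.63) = -2.83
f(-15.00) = 46798.00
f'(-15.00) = -12765.00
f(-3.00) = 34.00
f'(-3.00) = -69.00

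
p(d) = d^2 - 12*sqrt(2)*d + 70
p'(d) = 2*d - 12*sqrt(2)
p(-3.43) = 139.97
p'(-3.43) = -23.83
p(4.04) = 17.76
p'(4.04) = -8.89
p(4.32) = 15.35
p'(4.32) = -8.33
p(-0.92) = 86.46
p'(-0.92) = -18.81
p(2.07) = 39.16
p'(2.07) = -12.83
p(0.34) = 64.35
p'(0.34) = -16.29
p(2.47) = 34.18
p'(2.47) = -12.03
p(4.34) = 15.18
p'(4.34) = -8.29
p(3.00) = 28.09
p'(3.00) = -10.97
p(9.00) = -1.74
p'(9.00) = 1.03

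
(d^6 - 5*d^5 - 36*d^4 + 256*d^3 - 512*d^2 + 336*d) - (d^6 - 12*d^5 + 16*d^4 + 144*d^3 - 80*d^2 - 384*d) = 7*d^5 - 52*d^4 + 112*d^3 - 432*d^2 + 720*d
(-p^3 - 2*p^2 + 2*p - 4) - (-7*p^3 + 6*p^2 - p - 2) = 6*p^3 - 8*p^2 + 3*p - 2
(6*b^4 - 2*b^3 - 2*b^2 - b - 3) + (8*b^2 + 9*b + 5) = 6*b^4 - 2*b^3 + 6*b^2 + 8*b + 2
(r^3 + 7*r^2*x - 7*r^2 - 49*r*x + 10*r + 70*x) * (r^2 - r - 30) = r^5 + 7*r^4*x - 8*r^4 - 56*r^3*x - 13*r^3 - 91*r^2*x + 200*r^2 + 1400*r*x - 300*r - 2100*x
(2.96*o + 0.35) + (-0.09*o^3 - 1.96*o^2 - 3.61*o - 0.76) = -0.09*o^3 - 1.96*o^2 - 0.65*o - 0.41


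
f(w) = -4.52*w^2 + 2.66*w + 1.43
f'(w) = 2.66 - 9.04*w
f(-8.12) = -318.19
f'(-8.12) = 76.06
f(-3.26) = -55.28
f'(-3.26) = 32.13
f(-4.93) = -121.54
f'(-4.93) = 47.23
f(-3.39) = -59.53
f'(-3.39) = 33.31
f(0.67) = 1.18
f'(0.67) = -3.40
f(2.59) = -22.00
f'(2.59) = -20.75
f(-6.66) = -216.77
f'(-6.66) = 62.87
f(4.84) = -91.58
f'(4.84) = -41.09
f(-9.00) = -388.63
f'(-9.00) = 84.02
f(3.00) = -31.27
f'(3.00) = -24.46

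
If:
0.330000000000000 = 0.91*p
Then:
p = 0.36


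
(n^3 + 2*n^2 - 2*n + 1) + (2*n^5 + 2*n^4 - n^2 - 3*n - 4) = 2*n^5 + 2*n^4 + n^3 + n^2 - 5*n - 3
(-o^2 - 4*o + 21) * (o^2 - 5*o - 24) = -o^4 + o^3 + 65*o^2 - 9*o - 504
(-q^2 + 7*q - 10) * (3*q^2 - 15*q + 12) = -3*q^4 + 36*q^3 - 147*q^2 + 234*q - 120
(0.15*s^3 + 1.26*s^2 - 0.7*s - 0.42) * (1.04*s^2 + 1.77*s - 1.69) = 0.156*s^5 + 1.5759*s^4 + 1.2487*s^3 - 3.8052*s^2 + 0.4396*s + 0.7098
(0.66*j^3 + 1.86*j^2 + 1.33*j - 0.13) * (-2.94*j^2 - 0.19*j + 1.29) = -1.9404*j^5 - 5.5938*j^4 - 3.4122*j^3 + 2.5289*j^2 + 1.7404*j - 0.1677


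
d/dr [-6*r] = -6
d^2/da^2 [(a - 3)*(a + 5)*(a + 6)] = 6*a + 16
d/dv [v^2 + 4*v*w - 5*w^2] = 2*v + 4*w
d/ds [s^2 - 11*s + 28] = 2*s - 11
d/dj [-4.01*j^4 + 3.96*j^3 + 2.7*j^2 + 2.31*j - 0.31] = -16.04*j^3 + 11.88*j^2 + 5.4*j + 2.31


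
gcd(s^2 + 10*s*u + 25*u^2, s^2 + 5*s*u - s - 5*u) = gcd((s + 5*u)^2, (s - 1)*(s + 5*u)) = s + 5*u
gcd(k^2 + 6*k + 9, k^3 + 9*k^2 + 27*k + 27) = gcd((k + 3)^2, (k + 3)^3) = k^2 + 6*k + 9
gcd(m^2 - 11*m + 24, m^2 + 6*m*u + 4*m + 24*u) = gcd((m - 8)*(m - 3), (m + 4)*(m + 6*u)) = 1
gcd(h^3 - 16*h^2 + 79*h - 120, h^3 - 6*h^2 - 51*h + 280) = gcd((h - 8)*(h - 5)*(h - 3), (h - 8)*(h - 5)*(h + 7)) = h^2 - 13*h + 40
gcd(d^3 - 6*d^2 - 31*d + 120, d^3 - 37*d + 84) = d - 3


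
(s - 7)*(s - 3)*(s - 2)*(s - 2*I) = s^4 - 12*s^3 - 2*I*s^3 + 41*s^2 + 24*I*s^2 - 42*s - 82*I*s + 84*I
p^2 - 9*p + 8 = (p - 8)*(p - 1)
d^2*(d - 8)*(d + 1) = d^4 - 7*d^3 - 8*d^2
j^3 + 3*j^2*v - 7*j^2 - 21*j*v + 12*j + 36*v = (j - 4)*(j - 3)*(j + 3*v)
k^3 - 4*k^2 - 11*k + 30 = (k - 5)*(k - 2)*(k + 3)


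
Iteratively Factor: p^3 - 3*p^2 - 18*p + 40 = (p + 4)*(p^2 - 7*p + 10) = (p - 5)*(p + 4)*(p - 2)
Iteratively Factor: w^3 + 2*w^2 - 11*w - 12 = (w + 1)*(w^2 + w - 12) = (w - 3)*(w + 1)*(w + 4)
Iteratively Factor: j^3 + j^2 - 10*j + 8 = (j - 2)*(j^2 + 3*j - 4) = (j - 2)*(j + 4)*(j - 1)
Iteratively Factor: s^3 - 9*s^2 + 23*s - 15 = (s - 5)*(s^2 - 4*s + 3) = (s - 5)*(s - 1)*(s - 3)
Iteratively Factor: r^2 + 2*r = (r + 2)*(r)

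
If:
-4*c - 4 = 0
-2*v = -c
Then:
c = -1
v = -1/2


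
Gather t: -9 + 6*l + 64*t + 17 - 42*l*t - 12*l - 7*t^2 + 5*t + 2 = -6*l - 7*t^2 + t*(69 - 42*l) + 10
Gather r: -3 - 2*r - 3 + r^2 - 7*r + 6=r^2 - 9*r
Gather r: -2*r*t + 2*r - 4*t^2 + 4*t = r*(2 - 2*t) - 4*t^2 + 4*t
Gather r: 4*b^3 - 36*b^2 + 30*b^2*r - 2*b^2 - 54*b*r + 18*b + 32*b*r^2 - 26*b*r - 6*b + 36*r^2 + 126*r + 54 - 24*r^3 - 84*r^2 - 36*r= 4*b^3 - 38*b^2 + 12*b - 24*r^3 + r^2*(32*b - 48) + r*(30*b^2 - 80*b + 90) + 54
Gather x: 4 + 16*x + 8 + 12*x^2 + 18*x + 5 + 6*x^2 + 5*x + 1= 18*x^2 + 39*x + 18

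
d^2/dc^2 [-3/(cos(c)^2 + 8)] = 6*(2*sin(c)^4 + 15*sin(c)^2 - 9)/(cos(c)^2 + 8)^3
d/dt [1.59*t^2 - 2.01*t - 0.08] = 3.18*t - 2.01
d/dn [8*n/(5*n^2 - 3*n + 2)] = 8*(2 - 5*n^2)/(25*n^4 - 30*n^3 + 29*n^2 - 12*n + 4)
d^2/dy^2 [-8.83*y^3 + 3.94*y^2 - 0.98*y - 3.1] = 7.88 - 52.98*y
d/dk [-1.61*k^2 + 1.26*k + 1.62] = 1.26 - 3.22*k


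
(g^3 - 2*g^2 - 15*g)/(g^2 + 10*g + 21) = g*(g - 5)/(g + 7)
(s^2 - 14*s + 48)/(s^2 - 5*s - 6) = (s - 8)/(s + 1)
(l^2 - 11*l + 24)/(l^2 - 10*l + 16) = (l - 3)/(l - 2)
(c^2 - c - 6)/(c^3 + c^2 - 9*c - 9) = (c + 2)/(c^2 + 4*c + 3)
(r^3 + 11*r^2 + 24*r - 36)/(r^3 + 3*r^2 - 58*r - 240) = (r^2 + 5*r - 6)/(r^2 - 3*r - 40)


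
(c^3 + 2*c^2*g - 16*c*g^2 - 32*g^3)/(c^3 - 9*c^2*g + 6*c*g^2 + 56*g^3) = (c + 4*g)/(c - 7*g)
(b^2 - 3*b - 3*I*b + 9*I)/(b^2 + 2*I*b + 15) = (b - 3)/(b + 5*I)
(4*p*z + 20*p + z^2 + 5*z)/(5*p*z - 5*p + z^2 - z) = (4*p*z + 20*p + z^2 + 5*z)/(5*p*z - 5*p + z^2 - z)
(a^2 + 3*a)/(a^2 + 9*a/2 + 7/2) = 2*a*(a + 3)/(2*a^2 + 9*a + 7)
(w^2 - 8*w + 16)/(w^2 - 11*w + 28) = (w - 4)/(w - 7)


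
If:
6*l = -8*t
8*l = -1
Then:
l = -1/8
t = 3/32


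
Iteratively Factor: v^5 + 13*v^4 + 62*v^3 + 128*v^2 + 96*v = (v + 3)*(v^4 + 10*v^3 + 32*v^2 + 32*v) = v*(v + 3)*(v^3 + 10*v^2 + 32*v + 32) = v*(v + 3)*(v + 4)*(v^2 + 6*v + 8) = v*(v + 3)*(v + 4)^2*(v + 2)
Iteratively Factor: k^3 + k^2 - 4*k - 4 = (k + 1)*(k^2 - 4) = (k - 2)*(k + 1)*(k + 2)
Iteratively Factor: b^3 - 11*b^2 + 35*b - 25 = (b - 5)*(b^2 - 6*b + 5) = (b - 5)^2*(b - 1)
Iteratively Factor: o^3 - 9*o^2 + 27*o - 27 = (o - 3)*(o^2 - 6*o + 9) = (o - 3)^2*(o - 3)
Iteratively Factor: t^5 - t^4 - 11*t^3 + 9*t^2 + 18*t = (t - 3)*(t^4 + 2*t^3 - 5*t^2 - 6*t) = t*(t - 3)*(t^3 + 2*t^2 - 5*t - 6) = t*(t - 3)*(t - 2)*(t^2 + 4*t + 3) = t*(t - 3)*(t - 2)*(t + 3)*(t + 1)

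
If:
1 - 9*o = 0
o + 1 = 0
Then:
No Solution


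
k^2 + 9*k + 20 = (k + 4)*(k + 5)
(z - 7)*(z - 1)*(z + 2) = z^3 - 6*z^2 - 9*z + 14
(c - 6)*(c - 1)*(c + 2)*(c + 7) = c^4 + 2*c^3 - 43*c^2 - 44*c + 84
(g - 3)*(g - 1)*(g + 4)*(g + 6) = g^4 + 6*g^3 - 13*g^2 - 66*g + 72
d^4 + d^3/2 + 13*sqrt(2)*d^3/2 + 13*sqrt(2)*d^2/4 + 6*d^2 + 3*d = d*(d + 1/2)*(d + sqrt(2)/2)*(d + 6*sqrt(2))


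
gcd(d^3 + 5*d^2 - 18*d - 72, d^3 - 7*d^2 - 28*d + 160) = d - 4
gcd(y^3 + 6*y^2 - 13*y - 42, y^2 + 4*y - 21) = y^2 + 4*y - 21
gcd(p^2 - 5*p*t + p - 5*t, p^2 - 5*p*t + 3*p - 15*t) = p - 5*t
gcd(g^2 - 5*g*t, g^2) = g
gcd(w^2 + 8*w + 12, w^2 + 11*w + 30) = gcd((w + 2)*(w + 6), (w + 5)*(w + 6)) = w + 6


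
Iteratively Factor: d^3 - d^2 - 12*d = (d)*(d^2 - d - 12) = d*(d + 3)*(d - 4)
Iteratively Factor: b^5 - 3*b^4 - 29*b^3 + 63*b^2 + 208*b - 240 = (b + 3)*(b^4 - 6*b^3 - 11*b^2 + 96*b - 80) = (b - 5)*(b + 3)*(b^3 - b^2 - 16*b + 16) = (b - 5)*(b - 1)*(b + 3)*(b^2 - 16) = (b - 5)*(b - 1)*(b + 3)*(b + 4)*(b - 4)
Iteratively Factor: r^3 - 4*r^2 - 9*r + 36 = (r - 3)*(r^2 - r - 12) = (r - 4)*(r - 3)*(r + 3)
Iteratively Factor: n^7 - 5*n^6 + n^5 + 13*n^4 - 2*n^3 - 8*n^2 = (n - 1)*(n^6 - 4*n^5 - 3*n^4 + 10*n^3 + 8*n^2) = (n - 1)*(n + 1)*(n^5 - 5*n^4 + 2*n^3 + 8*n^2) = (n - 1)*(n + 1)^2*(n^4 - 6*n^3 + 8*n^2) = n*(n - 1)*(n + 1)^2*(n^3 - 6*n^2 + 8*n) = n*(n - 2)*(n - 1)*(n + 1)^2*(n^2 - 4*n) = n*(n - 4)*(n - 2)*(n - 1)*(n + 1)^2*(n)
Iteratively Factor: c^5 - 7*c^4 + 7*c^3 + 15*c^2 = (c + 1)*(c^4 - 8*c^3 + 15*c^2) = (c - 3)*(c + 1)*(c^3 - 5*c^2) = c*(c - 3)*(c + 1)*(c^2 - 5*c) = c*(c - 5)*(c - 3)*(c + 1)*(c)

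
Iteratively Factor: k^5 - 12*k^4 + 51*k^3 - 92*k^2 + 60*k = (k - 2)*(k^4 - 10*k^3 + 31*k^2 - 30*k) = k*(k - 2)*(k^3 - 10*k^2 + 31*k - 30) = k*(k - 2)^2*(k^2 - 8*k + 15) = k*(k - 3)*(k - 2)^2*(k - 5)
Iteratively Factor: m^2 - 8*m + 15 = (m - 5)*(m - 3)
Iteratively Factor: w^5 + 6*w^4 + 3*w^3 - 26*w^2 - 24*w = (w + 4)*(w^4 + 2*w^3 - 5*w^2 - 6*w) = (w + 1)*(w + 4)*(w^3 + w^2 - 6*w) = (w - 2)*(w + 1)*(w + 4)*(w^2 + 3*w) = (w - 2)*(w + 1)*(w + 3)*(w + 4)*(w)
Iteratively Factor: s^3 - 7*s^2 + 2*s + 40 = (s + 2)*(s^2 - 9*s + 20) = (s - 5)*(s + 2)*(s - 4)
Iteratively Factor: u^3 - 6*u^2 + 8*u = (u)*(u^2 - 6*u + 8) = u*(u - 4)*(u - 2)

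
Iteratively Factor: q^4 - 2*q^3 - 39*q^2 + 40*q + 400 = (q - 5)*(q^3 + 3*q^2 - 24*q - 80) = (q - 5)*(q + 4)*(q^2 - q - 20) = (q - 5)*(q + 4)^2*(q - 5)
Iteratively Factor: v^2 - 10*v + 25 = (v - 5)*(v - 5)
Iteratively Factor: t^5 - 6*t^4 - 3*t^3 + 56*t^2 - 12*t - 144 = (t - 3)*(t^4 - 3*t^3 - 12*t^2 + 20*t + 48) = (t - 3)^2*(t^3 - 12*t - 16) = (t - 3)^2*(t + 2)*(t^2 - 2*t - 8) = (t - 3)^2*(t + 2)^2*(t - 4)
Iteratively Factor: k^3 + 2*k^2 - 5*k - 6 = (k + 1)*(k^2 + k - 6) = (k - 2)*(k + 1)*(k + 3)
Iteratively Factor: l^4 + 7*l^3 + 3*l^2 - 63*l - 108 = (l + 3)*(l^3 + 4*l^2 - 9*l - 36) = (l - 3)*(l + 3)*(l^2 + 7*l + 12) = (l - 3)*(l + 3)*(l + 4)*(l + 3)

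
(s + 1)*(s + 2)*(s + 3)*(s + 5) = s^4 + 11*s^3 + 41*s^2 + 61*s + 30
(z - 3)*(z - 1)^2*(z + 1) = z^4 - 4*z^3 + 2*z^2 + 4*z - 3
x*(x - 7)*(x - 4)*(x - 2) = x^4 - 13*x^3 + 50*x^2 - 56*x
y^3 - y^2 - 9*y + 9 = (y - 3)*(y - 1)*(y + 3)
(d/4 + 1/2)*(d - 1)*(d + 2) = d^3/4 + 3*d^2/4 - 1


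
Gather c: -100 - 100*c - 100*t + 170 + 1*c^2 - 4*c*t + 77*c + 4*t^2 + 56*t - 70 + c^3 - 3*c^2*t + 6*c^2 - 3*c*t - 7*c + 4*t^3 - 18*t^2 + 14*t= c^3 + c^2*(7 - 3*t) + c*(-7*t - 30) + 4*t^3 - 14*t^2 - 30*t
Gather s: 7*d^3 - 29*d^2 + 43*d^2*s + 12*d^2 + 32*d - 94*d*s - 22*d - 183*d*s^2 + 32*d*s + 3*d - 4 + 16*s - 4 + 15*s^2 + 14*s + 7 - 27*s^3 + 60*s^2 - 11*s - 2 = 7*d^3 - 17*d^2 + 13*d - 27*s^3 + s^2*(75 - 183*d) + s*(43*d^2 - 62*d + 19) - 3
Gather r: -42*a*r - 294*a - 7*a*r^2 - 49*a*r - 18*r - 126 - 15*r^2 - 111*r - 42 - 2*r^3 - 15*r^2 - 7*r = -294*a - 2*r^3 + r^2*(-7*a - 30) + r*(-91*a - 136) - 168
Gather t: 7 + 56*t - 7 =56*t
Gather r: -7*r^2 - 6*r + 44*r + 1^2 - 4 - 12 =-7*r^2 + 38*r - 15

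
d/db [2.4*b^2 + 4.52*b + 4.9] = 4.8*b + 4.52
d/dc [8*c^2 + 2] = 16*c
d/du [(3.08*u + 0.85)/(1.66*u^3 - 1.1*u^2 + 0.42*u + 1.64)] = (-10.2256*u^3 - 0.844999999999999*u^2 + 1.87*u + 4.6942)/(2.7556*u^6 - 3.652*u^5 + 2.6044*u^4 + 4.5208*u^3 - 3.4316*u^2 + 1.3776*u + 2.6896)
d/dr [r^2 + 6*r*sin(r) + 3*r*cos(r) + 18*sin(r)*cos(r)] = -3*r*sin(r) + 6*r*cos(r) + 2*r + 6*sin(r) + 3*cos(r) + 18*cos(2*r)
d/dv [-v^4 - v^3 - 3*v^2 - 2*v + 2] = -4*v^3 - 3*v^2 - 6*v - 2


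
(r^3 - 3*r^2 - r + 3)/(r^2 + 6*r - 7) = (r^2 - 2*r - 3)/(r + 7)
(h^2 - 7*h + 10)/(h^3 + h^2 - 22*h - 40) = (h - 2)/(h^2 + 6*h + 8)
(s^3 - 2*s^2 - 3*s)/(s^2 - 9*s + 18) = s*(s + 1)/(s - 6)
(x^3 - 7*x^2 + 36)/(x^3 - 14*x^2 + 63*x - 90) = (x + 2)/(x - 5)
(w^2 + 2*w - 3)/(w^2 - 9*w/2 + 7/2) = 2*(w + 3)/(2*w - 7)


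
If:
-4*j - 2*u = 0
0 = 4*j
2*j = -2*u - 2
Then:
No Solution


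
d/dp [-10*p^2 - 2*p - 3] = -20*p - 2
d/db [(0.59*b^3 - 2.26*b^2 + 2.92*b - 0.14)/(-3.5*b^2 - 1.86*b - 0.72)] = (-2.065*b^4 - 2.1948*b^3 + 13.1492*b^2 + 2.2744*b - 2.3628)/(12.25*b^4 + 13.02*b^3 + 8.4996*b^2 + 2.6784*b + 0.5184)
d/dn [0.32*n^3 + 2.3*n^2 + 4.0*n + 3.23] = 0.96*n^2 + 4.6*n + 4.0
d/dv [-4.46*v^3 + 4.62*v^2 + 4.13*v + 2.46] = -13.38*v^2 + 9.24*v + 4.13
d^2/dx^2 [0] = 0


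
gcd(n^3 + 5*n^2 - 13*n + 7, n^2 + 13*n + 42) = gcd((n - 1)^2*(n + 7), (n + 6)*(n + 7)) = n + 7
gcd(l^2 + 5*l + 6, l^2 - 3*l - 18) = l + 3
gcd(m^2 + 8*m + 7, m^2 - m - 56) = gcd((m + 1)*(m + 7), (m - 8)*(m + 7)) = m + 7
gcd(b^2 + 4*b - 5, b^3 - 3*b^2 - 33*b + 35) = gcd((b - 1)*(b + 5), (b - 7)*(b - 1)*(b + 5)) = b^2 + 4*b - 5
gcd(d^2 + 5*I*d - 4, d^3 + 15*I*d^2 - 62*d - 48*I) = d + I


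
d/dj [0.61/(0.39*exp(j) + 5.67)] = -0.2379*exp(j)/(0.39*exp(j) + 5.67)^2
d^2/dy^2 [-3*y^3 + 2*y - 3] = -18*y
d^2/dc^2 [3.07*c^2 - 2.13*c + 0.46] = 6.14000000000000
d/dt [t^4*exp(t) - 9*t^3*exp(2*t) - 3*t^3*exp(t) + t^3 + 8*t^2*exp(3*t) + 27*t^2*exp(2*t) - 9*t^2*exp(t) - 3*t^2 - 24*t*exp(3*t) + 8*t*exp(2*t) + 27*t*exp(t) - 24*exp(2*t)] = t^4*exp(t) - 18*t^3*exp(2*t) + t^3*exp(t) + 24*t^2*exp(3*t) + 27*t^2*exp(2*t) - 18*t^2*exp(t) + 3*t^2 - 56*t*exp(3*t) + 70*t*exp(2*t) + 9*t*exp(t) - 6*t - 24*exp(3*t) - 40*exp(2*t) + 27*exp(t)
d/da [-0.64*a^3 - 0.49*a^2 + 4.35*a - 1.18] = -1.92*a^2 - 0.98*a + 4.35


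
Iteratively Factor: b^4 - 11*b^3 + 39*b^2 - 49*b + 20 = (b - 1)*(b^3 - 10*b^2 + 29*b - 20) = (b - 1)^2*(b^2 - 9*b + 20) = (b - 5)*(b - 1)^2*(b - 4)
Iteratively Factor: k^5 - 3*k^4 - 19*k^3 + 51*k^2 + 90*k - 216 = (k - 2)*(k^4 - k^3 - 21*k^2 + 9*k + 108) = (k - 2)*(k + 3)*(k^3 - 4*k^2 - 9*k + 36) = (k - 3)*(k - 2)*(k + 3)*(k^2 - k - 12) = (k - 3)*(k - 2)*(k + 3)^2*(k - 4)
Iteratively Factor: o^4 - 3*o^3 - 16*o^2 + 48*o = (o + 4)*(o^3 - 7*o^2 + 12*o) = (o - 4)*(o + 4)*(o^2 - 3*o) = (o - 4)*(o - 3)*(o + 4)*(o)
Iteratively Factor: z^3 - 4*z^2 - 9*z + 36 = (z - 4)*(z^2 - 9) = (z - 4)*(z + 3)*(z - 3)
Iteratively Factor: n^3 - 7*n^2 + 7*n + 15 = (n - 3)*(n^2 - 4*n - 5) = (n - 3)*(n + 1)*(n - 5)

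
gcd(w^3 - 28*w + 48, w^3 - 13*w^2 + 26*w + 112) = 1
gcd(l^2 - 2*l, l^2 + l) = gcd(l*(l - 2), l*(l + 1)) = l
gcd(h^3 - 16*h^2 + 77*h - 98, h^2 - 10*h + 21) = h - 7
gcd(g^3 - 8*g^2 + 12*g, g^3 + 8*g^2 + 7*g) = g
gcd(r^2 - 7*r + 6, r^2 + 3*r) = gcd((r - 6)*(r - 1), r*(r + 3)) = 1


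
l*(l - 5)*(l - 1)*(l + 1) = l^4 - 5*l^3 - l^2 + 5*l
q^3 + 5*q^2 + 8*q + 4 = (q + 1)*(q + 2)^2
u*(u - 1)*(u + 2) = u^3 + u^2 - 2*u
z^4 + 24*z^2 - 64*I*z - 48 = (z - 2*I)^3*(z + 6*I)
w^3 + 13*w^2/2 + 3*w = w*(w + 1/2)*(w + 6)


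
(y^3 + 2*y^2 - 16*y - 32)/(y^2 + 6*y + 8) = y - 4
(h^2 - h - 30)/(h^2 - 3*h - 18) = (h + 5)/(h + 3)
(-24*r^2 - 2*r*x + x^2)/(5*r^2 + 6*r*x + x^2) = (-24*r^2 - 2*r*x + x^2)/(5*r^2 + 6*r*x + x^2)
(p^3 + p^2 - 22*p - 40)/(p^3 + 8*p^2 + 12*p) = (p^2 - p - 20)/(p*(p + 6))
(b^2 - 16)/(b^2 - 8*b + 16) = (b + 4)/(b - 4)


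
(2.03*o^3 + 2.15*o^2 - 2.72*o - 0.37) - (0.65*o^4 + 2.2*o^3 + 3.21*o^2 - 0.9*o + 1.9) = -0.65*o^4 - 0.17*o^3 - 1.06*o^2 - 1.82*o - 2.27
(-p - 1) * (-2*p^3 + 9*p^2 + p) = 2*p^4 - 7*p^3 - 10*p^2 - p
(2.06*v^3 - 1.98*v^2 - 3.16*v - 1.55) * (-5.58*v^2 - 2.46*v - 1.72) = -11.4948*v^5 + 5.9808*v^4 + 18.9604*v^3 + 19.8282*v^2 + 9.2482*v + 2.666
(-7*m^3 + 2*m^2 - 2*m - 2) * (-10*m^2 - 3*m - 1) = 70*m^5 + m^4 + 21*m^3 + 24*m^2 + 8*m + 2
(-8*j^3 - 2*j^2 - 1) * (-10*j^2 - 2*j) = 80*j^5 + 36*j^4 + 4*j^3 + 10*j^2 + 2*j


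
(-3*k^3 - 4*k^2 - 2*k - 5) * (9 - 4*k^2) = 12*k^5 + 16*k^4 - 19*k^3 - 16*k^2 - 18*k - 45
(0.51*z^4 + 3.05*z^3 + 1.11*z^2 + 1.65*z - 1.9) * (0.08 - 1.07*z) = -0.5457*z^5 - 3.2227*z^4 - 0.9437*z^3 - 1.6767*z^2 + 2.165*z - 0.152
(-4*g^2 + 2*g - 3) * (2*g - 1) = -8*g^3 + 8*g^2 - 8*g + 3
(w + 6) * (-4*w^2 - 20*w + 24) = -4*w^3 - 44*w^2 - 96*w + 144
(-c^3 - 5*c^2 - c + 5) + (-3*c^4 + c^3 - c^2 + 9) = -3*c^4 - 6*c^2 - c + 14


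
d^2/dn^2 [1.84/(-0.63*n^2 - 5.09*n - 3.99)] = (1.460592*n^2 + 11.800656*n - 1.84*(1.26*n + 5.09)*(2.52*n + 10.18) + 9.250416)/(0.63*n^2 + 5.09*n + 3.99)^3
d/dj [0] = 0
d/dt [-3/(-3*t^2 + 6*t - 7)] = 18*(1 - t)/(3*t^2 - 6*t + 7)^2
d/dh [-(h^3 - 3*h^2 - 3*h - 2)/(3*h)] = -2*h/3 + 1 - 2/(3*h^2)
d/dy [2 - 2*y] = -2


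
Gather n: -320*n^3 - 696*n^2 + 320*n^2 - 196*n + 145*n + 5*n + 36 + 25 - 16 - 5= -320*n^3 - 376*n^2 - 46*n + 40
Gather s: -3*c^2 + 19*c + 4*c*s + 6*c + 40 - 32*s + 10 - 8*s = -3*c^2 + 25*c + s*(4*c - 40) + 50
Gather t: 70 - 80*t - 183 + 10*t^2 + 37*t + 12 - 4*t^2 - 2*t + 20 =6*t^2 - 45*t - 81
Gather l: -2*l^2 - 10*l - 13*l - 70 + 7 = -2*l^2 - 23*l - 63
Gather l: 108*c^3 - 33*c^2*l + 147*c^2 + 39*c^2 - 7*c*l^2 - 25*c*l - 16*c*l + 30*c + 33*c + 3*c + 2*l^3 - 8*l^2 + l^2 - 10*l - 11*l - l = 108*c^3 + 186*c^2 + 66*c + 2*l^3 + l^2*(-7*c - 7) + l*(-33*c^2 - 41*c - 22)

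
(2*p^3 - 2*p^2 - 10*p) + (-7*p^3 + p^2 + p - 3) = -5*p^3 - p^2 - 9*p - 3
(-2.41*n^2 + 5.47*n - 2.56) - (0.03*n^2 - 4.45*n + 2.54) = -2.44*n^2 + 9.92*n - 5.1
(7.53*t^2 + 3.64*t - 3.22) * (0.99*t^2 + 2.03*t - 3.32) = 7.4547*t^4 + 18.8895*t^3 - 20.7982*t^2 - 18.6214*t + 10.6904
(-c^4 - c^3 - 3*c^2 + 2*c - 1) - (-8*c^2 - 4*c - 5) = -c^4 - c^3 + 5*c^2 + 6*c + 4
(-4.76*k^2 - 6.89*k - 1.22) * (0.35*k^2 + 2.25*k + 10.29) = -1.666*k^4 - 13.1215*k^3 - 64.9099*k^2 - 73.6431*k - 12.5538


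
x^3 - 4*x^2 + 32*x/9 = x*(x - 8/3)*(x - 4/3)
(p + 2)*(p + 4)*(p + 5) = p^3 + 11*p^2 + 38*p + 40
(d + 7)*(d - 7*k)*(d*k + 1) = d^3*k - 7*d^2*k^2 + 7*d^2*k + d^2 - 49*d*k^2 - 7*d*k + 7*d - 49*k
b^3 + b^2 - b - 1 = (b - 1)*(b + 1)^2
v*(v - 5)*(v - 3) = v^3 - 8*v^2 + 15*v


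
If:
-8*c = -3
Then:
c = 3/8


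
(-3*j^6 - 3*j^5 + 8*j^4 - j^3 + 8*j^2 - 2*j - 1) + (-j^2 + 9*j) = -3*j^6 - 3*j^5 + 8*j^4 - j^3 + 7*j^2 + 7*j - 1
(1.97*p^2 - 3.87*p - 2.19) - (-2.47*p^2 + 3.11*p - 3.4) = 4.44*p^2 - 6.98*p + 1.21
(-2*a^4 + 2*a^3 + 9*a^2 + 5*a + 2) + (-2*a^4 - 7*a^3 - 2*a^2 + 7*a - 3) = -4*a^4 - 5*a^3 + 7*a^2 + 12*a - 1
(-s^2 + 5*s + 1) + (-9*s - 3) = -s^2 - 4*s - 2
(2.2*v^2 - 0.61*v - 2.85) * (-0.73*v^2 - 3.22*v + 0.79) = -1.606*v^4 - 6.6387*v^3 + 5.7827*v^2 + 8.6951*v - 2.2515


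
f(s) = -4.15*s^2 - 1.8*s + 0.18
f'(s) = -8.3*s - 1.8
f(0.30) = -0.73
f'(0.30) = -4.29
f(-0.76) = -0.85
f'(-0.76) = 4.51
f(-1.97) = -12.38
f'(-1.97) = 14.55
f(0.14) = -0.15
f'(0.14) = -2.96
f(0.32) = -0.82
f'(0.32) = -4.46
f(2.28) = -25.50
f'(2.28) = -20.72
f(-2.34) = -18.33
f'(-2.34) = 17.62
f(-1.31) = -4.58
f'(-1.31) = 9.07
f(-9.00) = -319.77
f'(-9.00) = 72.90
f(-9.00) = -319.77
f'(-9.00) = 72.90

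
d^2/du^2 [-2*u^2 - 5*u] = -4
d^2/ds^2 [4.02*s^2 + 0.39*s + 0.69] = 8.04000000000000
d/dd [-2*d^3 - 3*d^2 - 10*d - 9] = -6*d^2 - 6*d - 10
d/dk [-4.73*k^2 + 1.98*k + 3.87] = 1.98 - 9.46*k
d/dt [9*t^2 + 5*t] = 18*t + 5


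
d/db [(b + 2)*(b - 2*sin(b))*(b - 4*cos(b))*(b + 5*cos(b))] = -(b + 2)*(b - 2*sin(b))*(b - 4*cos(b))*(5*sin(b) - 1) + (b + 2)*(b - 2*sin(b))*(b + 5*cos(b))*(4*sin(b) + 1) - (b + 2)*(b - 4*cos(b))*(b + 5*cos(b))*(2*cos(b) - 1) + (b - 2*sin(b))*(b - 4*cos(b))*(b + 5*cos(b))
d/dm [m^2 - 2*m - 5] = 2*m - 2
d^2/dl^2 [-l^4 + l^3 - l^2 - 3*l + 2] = -12*l^2 + 6*l - 2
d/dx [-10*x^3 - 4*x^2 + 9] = 2*x*(-15*x - 4)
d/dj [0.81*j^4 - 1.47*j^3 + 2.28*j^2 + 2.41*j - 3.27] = 3.24*j^3 - 4.41*j^2 + 4.56*j + 2.41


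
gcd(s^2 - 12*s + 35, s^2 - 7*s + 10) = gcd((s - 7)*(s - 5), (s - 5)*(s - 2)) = s - 5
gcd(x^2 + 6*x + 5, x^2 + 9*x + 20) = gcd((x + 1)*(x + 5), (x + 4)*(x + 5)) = x + 5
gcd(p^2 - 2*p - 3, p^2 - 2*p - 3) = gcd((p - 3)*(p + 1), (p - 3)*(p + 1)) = p^2 - 2*p - 3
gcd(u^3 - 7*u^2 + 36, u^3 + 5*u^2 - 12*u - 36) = u^2 - u - 6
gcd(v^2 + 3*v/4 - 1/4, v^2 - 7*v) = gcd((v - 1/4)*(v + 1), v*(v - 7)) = 1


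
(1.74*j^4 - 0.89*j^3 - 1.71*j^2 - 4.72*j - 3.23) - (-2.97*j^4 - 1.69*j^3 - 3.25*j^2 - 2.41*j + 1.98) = 4.71*j^4 + 0.8*j^3 + 1.54*j^2 - 2.31*j - 5.21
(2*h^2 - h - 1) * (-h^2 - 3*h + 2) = -2*h^4 - 5*h^3 + 8*h^2 + h - 2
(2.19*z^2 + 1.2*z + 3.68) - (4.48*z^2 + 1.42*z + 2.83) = -2.29*z^2 - 0.22*z + 0.85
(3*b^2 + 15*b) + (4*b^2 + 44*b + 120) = 7*b^2 + 59*b + 120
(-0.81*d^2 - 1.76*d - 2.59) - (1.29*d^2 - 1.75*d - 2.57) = -2.1*d^2 - 0.01*d - 0.02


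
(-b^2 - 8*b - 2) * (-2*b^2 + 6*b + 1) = 2*b^4 + 10*b^3 - 45*b^2 - 20*b - 2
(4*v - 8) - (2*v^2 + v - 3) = -2*v^2 + 3*v - 5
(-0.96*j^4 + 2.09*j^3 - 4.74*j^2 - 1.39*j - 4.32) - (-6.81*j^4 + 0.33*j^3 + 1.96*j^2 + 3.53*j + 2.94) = 5.85*j^4 + 1.76*j^3 - 6.7*j^2 - 4.92*j - 7.26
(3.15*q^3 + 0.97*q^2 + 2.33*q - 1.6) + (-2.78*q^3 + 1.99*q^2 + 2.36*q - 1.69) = 0.37*q^3 + 2.96*q^2 + 4.69*q - 3.29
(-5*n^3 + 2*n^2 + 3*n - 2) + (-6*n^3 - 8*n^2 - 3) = -11*n^3 - 6*n^2 + 3*n - 5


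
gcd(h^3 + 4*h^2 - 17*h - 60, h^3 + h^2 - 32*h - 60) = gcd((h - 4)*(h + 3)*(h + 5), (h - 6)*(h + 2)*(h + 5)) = h + 5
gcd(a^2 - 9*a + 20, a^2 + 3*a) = 1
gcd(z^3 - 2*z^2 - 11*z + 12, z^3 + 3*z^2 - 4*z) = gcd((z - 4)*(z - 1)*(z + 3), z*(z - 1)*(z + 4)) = z - 1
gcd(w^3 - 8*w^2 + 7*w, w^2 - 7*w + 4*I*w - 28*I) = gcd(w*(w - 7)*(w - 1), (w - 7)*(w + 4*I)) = w - 7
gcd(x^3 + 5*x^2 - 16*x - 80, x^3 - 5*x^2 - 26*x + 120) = x^2 + x - 20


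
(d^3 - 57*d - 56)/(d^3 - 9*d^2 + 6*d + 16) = (d + 7)/(d - 2)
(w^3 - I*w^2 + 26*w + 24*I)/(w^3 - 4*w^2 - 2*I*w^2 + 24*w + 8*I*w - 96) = (w + I)/(w - 4)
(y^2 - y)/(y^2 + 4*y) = (y - 1)/(y + 4)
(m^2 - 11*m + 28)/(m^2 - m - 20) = (-m^2 + 11*m - 28)/(-m^2 + m + 20)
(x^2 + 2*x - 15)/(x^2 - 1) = (x^2 + 2*x - 15)/(x^2 - 1)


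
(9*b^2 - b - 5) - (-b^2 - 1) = 10*b^2 - b - 4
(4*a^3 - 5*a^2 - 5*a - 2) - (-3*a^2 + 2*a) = 4*a^3 - 2*a^2 - 7*a - 2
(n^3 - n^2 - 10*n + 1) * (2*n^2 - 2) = 2*n^5 - 2*n^4 - 22*n^3 + 4*n^2 + 20*n - 2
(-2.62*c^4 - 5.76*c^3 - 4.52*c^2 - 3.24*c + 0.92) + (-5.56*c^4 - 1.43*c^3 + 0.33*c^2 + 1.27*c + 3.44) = -8.18*c^4 - 7.19*c^3 - 4.19*c^2 - 1.97*c + 4.36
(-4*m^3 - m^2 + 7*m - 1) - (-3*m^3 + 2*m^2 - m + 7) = -m^3 - 3*m^2 + 8*m - 8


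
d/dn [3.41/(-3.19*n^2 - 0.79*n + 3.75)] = (21.7558*n + 2.6939)/(3.19*n^2 + 0.79*n - 3.75)^2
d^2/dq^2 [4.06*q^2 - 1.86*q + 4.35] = 8.12000000000000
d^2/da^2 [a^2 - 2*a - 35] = 2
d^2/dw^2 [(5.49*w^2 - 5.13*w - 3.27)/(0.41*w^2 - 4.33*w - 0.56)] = (17.768088*w^3 + 4.26490200000001*w^2 + 27.764298*w - 95.797614)/(0.068921*w^6 - 2.183619*w^5 + 22.778739*w^4 - 75.217729*w^3 - 31.112424*w^2 - 4.073664*w - 0.175616)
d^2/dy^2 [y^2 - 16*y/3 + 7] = 2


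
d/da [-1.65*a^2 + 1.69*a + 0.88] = 1.69 - 3.3*a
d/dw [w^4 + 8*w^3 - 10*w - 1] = 4*w^3 + 24*w^2 - 10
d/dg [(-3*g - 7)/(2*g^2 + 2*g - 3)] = (6*g^2 + 28*g + 23)/(4*g^4 + 8*g^3 - 8*g^2 - 12*g + 9)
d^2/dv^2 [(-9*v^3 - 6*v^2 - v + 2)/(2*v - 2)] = (-9*v^3 + 27*v^2 - 27*v - 5)/(v^3 - 3*v^2 + 3*v - 1)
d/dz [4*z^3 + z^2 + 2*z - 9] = 12*z^2 + 2*z + 2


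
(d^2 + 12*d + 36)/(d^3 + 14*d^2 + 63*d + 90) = (d + 6)/(d^2 + 8*d + 15)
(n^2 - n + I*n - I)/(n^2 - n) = (n + I)/n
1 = 1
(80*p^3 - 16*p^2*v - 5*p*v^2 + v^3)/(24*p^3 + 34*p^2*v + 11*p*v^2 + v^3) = (20*p^2 - 9*p*v + v^2)/(6*p^2 + 7*p*v + v^2)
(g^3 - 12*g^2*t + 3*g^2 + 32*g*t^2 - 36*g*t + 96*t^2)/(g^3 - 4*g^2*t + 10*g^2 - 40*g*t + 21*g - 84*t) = (g - 8*t)/(g + 7)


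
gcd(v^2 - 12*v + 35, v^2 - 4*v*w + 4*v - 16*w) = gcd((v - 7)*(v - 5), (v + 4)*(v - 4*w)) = 1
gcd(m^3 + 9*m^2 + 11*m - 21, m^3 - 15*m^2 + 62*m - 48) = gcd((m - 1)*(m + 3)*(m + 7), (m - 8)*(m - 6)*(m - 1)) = m - 1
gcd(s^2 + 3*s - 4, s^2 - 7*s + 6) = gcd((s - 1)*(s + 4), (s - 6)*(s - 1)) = s - 1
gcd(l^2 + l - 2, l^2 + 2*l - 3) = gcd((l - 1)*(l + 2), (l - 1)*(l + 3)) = l - 1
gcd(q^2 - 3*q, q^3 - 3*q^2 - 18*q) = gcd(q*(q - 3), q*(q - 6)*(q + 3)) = q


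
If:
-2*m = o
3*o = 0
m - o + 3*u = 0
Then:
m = 0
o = 0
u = 0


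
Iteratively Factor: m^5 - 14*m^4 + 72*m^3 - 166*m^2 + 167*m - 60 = (m - 5)*(m^4 - 9*m^3 + 27*m^2 - 31*m + 12) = (m - 5)*(m - 4)*(m^3 - 5*m^2 + 7*m - 3) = (m - 5)*(m - 4)*(m - 1)*(m^2 - 4*m + 3) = (m - 5)*(m - 4)*(m - 1)^2*(m - 3)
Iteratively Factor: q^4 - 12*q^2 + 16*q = (q - 2)*(q^3 + 2*q^2 - 8*q) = (q - 2)^2*(q^2 + 4*q) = (q - 2)^2*(q + 4)*(q)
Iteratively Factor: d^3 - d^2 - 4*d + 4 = (d - 2)*(d^2 + d - 2) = (d - 2)*(d + 2)*(d - 1)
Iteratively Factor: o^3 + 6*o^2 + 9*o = (o)*(o^2 + 6*o + 9) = o*(o + 3)*(o + 3)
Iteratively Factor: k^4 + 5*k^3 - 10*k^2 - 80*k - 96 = (k + 3)*(k^3 + 2*k^2 - 16*k - 32) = (k + 3)*(k + 4)*(k^2 - 2*k - 8) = (k - 4)*(k + 3)*(k + 4)*(k + 2)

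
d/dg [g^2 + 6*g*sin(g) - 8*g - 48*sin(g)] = 6*g*cos(g) + 2*g + 6*sin(g) - 48*cos(g) - 8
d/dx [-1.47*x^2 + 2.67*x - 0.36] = 2.67 - 2.94*x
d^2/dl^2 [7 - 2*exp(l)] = -2*exp(l)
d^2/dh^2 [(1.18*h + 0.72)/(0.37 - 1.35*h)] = -3.80322/(1.35*h - 0.37)^3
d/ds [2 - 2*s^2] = -4*s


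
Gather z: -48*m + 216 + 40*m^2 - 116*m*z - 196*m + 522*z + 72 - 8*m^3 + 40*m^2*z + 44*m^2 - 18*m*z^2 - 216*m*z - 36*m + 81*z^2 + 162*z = -8*m^3 + 84*m^2 - 280*m + z^2*(81 - 18*m) + z*(40*m^2 - 332*m + 684) + 288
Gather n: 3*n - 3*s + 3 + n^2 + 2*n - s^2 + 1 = n^2 + 5*n - s^2 - 3*s + 4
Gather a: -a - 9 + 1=-a - 8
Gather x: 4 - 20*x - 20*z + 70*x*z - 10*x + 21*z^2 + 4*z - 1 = x*(70*z - 30) + 21*z^2 - 16*z + 3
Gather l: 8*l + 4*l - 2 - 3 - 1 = 12*l - 6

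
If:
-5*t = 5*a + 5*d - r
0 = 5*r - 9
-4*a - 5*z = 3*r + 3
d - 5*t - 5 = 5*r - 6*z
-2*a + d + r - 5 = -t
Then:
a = -71/75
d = 4888/1125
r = 9/5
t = -3418/1125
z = -346/375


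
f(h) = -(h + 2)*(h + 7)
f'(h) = -2*h - 9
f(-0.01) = -13.91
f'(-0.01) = -8.98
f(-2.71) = 3.05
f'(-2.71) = -3.58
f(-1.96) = -0.20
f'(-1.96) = -5.08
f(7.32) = -133.46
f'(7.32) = -23.64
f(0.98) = -23.78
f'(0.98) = -10.96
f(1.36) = -28.09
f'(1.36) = -11.72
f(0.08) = -14.73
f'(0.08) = -9.16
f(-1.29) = -4.05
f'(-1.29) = -6.42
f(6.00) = -104.00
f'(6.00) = -21.00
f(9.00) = -176.00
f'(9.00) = -27.00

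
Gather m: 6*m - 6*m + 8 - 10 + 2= 0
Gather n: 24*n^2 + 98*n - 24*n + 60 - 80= 24*n^2 + 74*n - 20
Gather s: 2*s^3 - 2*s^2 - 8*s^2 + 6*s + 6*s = 2*s^3 - 10*s^2 + 12*s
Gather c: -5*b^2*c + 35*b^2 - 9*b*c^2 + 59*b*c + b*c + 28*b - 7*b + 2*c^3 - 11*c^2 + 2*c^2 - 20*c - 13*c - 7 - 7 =35*b^2 + 21*b + 2*c^3 + c^2*(-9*b - 9) + c*(-5*b^2 + 60*b - 33) - 14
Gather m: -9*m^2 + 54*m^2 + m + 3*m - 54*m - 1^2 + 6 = 45*m^2 - 50*m + 5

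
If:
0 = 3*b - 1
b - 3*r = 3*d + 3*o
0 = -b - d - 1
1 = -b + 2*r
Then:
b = 1/3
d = -4/3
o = 7/9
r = 2/3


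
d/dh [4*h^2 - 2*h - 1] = 8*h - 2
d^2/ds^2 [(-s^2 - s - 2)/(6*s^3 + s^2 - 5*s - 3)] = 2*(-36*s^6 - 108*s^5 - 540*s^4 - 258*s^3 + 57*s^2 - 87*s - 50)/(216*s^9 + 108*s^8 - 522*s^7 - 503*s^6 + 327*s^5 + 606*s^4 + 127*s^3 - 198*s^2 - 135*s - 27)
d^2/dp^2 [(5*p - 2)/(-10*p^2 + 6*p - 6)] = (25*(3*p - 1)*(5*p^2 - 3*p + 3) - (5*p - 2)*(10*p - 3)^2)/(5*p^2 - 3*p + 3)^3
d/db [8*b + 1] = 8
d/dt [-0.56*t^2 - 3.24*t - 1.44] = -1.12*t - 3.24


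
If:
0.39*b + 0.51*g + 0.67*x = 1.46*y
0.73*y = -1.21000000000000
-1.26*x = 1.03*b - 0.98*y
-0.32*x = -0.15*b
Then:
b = -1.00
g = -3.36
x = -0.47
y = -1.66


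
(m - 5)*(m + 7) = m^2 + 2*m - 35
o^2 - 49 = (o - 7)*(o + 7)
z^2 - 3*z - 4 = (z - 4)*(z + 1)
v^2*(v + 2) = v^3 + 2*v^2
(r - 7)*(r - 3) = r^2 - 10*r + 21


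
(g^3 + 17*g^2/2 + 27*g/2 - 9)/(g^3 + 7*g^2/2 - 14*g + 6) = (g + 3)/(g - 2)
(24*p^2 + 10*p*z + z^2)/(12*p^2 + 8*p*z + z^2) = (4*p + z)/(2*p + z)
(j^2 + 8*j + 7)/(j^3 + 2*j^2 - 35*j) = (j + 1)/(j*(j - 5))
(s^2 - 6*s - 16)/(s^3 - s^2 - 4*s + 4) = (s - 8)/(s^2 - 3*s + 2)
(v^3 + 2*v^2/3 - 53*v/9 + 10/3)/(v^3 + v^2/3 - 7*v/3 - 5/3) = (v^2 + 7*v/3 - 2)/(v^2 + 2*v + 1)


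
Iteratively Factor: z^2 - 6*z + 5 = (z - 5)*(z - 1)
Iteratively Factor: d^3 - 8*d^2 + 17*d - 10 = (d - 1)*(d^2 - 7*d + 10) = (d - 2)*(d - 1)*(d - 5)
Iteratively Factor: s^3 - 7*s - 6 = (s + 1)*(s^2 - s - 6) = (s + 1)*(s + 2)*(s - 3)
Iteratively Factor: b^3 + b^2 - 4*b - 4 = (b + 2)*(b^2 - b - 2) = (b - 2)*(b + 2)*(b + 1)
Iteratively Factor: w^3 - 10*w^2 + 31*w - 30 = (w - 2)*(w^2 - 8*w + 15) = (w - 5)*(w - 2)*(w - 3)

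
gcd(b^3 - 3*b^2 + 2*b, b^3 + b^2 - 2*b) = b^2 - b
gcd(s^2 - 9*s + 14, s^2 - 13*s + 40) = 1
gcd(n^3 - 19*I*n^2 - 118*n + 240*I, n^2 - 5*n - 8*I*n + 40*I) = n - 8*I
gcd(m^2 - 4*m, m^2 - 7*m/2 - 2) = m - 4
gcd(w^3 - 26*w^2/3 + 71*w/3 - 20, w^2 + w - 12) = w - 3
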